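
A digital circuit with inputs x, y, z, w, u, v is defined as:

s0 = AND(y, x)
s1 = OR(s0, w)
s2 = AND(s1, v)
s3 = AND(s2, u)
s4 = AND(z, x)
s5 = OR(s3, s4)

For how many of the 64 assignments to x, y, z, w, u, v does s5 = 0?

41

s5 = OR(s3, s4) must be 0, so both s3 = 0 and s4 = 0.
s3 = AND(s2, u) must be 0, so at least one of s2, u is 0.
s4 = AND(z, x) must be 0, so at least one of z, x is 0.
Enumerating the 64 input combinations, 41 give s5 = 0 and 23 give s5 = 1.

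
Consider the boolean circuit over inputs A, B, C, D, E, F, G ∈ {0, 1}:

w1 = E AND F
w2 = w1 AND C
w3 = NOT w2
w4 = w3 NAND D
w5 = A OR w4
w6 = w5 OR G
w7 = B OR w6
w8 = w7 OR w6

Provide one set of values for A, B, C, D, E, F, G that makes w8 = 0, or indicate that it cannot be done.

Check with A=0 B=0 C=0 D=1 E=0 F=0 G=0:
w1 = E AND F = 0 AND 0 = 0
w2 = w1 AND C = 0 AND 0 = 0
w3 = NOT w2 = NOT 0 = 1
w4 = w3 NAND D = 1 NAND 1 = 0
w5 = A OR w4 = 0 OR 0 = 0
w6 = w5 OR G = 0 OR 0 = 0
w7 = B OR w6 = 0 OR 0 = 0
w8 = w7 OR w6 = 0 OR 0 = 0
So w8 = 0 as required.

A=0 B=0 C=0 D=1 E=0 F=0 G=0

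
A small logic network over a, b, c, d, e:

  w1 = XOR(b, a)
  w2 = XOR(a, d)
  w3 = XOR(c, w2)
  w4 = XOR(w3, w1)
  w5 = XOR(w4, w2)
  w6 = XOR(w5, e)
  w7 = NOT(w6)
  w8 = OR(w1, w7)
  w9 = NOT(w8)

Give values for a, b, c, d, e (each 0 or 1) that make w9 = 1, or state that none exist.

a=0 b=0 c=0 d=1 e=1

w9 = NOT(w8) must be 1, so w8 = 0.
Check with a=0 b=0 c=0 d=1 e=1:
w1 = XOR(b, a) = XOR(0, 0) = 0
w2 = XOR(a, d) = XOR(0, 1) = 1
w3 = XOR(c, w2) = XOR(0, 1) = 1
w4 = XOR(w3, w1) = XOR(1, 0) = 1
w5 = XOR(w4, w2) = XOR(1, 1) = 0
w6 = XOR(w5, e) = XOR(0, 1) = 1
w7 = NOT(w6) = NOT 1 = 0
w8 = OR(w1, w7) = OR(0, 0) = 0
w9 = NOT(w8) = NOT 0 = 1
So w9 = 1 as required.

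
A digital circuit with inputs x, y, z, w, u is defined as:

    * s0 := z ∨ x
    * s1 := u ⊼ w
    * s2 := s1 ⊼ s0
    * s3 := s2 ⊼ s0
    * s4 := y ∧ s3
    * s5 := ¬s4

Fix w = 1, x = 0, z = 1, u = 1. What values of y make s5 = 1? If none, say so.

s5 = ¬s4 must be 1, so s4 = 0.
s4 = y ∧ s3 must be 0, so at least one of y, s3 is 0.
Check with w = 1, x = 0, z = 1, u = 1 and y=1:
s0 = z ∨ x = 1 ∨ 0 = 1
s1 = u ⊼ w = 1 ⊼ 1 = 0
s2 = s1 ⊼ s0 = 0 ⊼ 1 = 1
s3 = s2 ⊼ s0 = 1 ⊼ 1 = 0
s4 = y ∧ s3 = 1 ∧ 0 = 0
s5 = ¬s4 = ¬0 = 1
So s5 = 1.

y=1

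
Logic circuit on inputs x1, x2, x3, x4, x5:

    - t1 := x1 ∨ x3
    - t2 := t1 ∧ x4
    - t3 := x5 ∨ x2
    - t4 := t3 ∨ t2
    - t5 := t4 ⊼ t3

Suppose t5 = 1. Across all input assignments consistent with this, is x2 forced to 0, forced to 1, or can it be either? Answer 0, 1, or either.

0

t5 = t4 ⊼ t3 must be 1, so at least one of t4, t3 is 0.
Every assignment with t5 = 1 has x2 = 0; there are 8 such assignment(s).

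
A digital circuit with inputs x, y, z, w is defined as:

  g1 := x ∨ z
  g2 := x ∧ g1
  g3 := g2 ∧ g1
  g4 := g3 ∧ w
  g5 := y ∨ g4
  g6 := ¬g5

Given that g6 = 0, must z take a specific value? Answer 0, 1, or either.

either

Both values of z occur among assignments with g6 = 0:
  z=0: x=0, y=1, z=0, w=0
  z=1: x=0, y=1, z=1, w=0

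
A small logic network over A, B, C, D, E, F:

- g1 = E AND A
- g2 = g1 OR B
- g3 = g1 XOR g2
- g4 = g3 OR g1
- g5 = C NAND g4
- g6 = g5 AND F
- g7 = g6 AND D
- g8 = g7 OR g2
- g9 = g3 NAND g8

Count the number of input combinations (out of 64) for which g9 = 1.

g9 = g3 NAND g8 must be 1, so at least one of g3, g8 is 0.
Enumerating the 64 input combinations, 40 give g9 = 1 and 24 give g9 = 0.

40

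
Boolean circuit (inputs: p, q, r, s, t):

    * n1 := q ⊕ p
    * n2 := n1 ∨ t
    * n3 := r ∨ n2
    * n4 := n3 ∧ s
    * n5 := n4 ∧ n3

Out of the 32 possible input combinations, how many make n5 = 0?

n5 = n4 ∧ n3 must be 0, so at least one of n4, n3 is 0.
Enumerating the 32 input combinations, 18 give n5 = 0 and 14 give n5 = 1.

18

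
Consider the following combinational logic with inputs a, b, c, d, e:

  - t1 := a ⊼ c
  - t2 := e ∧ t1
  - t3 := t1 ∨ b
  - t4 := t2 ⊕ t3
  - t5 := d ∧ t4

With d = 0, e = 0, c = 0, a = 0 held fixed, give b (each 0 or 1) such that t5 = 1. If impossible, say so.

With d = 0, e = 0, c = 0, a = 0 fixed, none of the 2 settings of b give t5 = 1.
For example, with b=1:
t1 = a ⊼ c = 0 ⊼ 0 = 1
t2 = e ∧ t1 = 0 ∧ 1 = 0
t3 = t1 ∨ b = 1 ∨ 1 = 1
t4 = t2 ⊕ t3 = 0 ⊕ 1 = 1
t5 = d ∧ t4 = 0 ∧ 1 = 0
giving t5 = 0 ≠ 1.

no solution exists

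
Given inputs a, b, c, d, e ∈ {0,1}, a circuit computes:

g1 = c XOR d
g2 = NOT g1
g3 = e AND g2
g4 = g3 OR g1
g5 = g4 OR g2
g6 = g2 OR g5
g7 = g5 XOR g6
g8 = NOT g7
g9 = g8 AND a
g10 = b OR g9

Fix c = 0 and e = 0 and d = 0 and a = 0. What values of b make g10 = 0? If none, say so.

b=0

Check with c = 0 and e = 0 and d = 0 and a = 0 and b=0:
g1 = c XOR d = 0 XOR 0 = 0
g2 = NOT g1 = NOT 0 = 1
g3 = e AND g2 = 0 AND 1 = 0
g4 = g3 OR g1 = 0 OR 0 = 0
g5 = g4 OR g2 = 0 OR 1 = 1
g6 = g2 OR g5 = 1 OR 1 = 1
g7 = g5 XOR g6 = 1 XOR 1 = 0
g8 = NOT g7 = NOT 0 = 1
g9 = g8 AND a = 1 AND 0 = 0
g10 = b OR g9 = 0 OR 0 = 0
So g10 = 0.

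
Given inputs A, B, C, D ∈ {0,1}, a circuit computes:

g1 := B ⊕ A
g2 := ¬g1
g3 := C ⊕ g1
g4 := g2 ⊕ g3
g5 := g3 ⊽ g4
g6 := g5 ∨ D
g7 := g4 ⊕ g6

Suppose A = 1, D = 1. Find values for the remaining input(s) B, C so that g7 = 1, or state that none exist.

B=0, C=1

g7 = g4 ⊕ g6 must be 1, so g4 and g6 differ.
Check with A = 1, D = 1 and B=0, C=1:
g1 = B ⊕ A = 0 ⊕ 1 = 1
g2 = ¬g1 = ¬1 = 0
g3 = C ⊕ g1 = 1 ⊕ 1 = 0
g4 = g2 ⊕ g3 = 0 ⊕ 0 = 0
g5 = g3 ⊽ g4 = 0 ⊽ 0 = 1
g6 = g5 ∨ D = 1 ∨ 1 = 1
g7 = g4 ⊕ g6 = 0 ⊕ 1 = 1
So g7 = 1.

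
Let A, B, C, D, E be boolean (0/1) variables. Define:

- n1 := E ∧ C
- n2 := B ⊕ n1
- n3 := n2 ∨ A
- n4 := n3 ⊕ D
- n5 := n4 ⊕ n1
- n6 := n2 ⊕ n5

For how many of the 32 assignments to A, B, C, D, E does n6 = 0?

16

n6 = n2 ⊕ n5 must be 0, so n2 and n5 are equal.
Enumerating the 32 input combinations, 16 give n6 = 0 and 16 give n6 = 1.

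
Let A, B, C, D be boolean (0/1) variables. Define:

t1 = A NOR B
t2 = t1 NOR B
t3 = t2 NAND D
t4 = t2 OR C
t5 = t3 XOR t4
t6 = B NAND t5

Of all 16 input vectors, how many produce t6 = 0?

4

t6 = B NAND t5 must be 0, so both B = 1 and t5 = 1.
Enumerating the 16 input combinations, 4 give t6 = 0 and 12 give t6 = 1.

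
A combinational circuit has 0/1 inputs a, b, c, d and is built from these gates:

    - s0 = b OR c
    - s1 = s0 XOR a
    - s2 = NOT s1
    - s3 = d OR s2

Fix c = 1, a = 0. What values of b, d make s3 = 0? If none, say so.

s3 = d OR s2 must be 0, so both d = 0 and s2 = 0.
s2 = NOT s1 must be 0, so s1 = 1.
Check with c = 1, a = 0 and b=1, d=0:
s0 = b OR c = 1 OR 1 = 1
s1 = s0 XOR a = 1 XOR 0 = 1
s2 = NOT s1 = NOT 1 = 0
s3 = d OR s2 = 0 OR 0 = 0
So s3 = 0.

b=1 d=0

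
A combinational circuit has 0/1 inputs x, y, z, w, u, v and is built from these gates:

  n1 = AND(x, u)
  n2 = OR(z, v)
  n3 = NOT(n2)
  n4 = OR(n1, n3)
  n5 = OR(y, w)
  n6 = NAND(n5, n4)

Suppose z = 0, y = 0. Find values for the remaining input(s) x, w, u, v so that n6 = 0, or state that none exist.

x=1, w=1, u=0, v=0

n6 = NAND(n5, n4) must be 0, so both n5 = 1 and n4 = 1.
Check with z = 0, y = 0 and x=1, w=1, u=0, v=0:
n1 = AND(x, u) = AND(1, 0) = 0
n2 = OR(z, v) = OR(0, 0) = 0
n3 = NOT(n2) = NOT 0 = 1
n4 = OR(n1, n3) = OR(0, 1) = 1
n5 = OR(y, w) = OR(0, 1) = 1
n6 = NAND(n5, n4) = NAND(1, 1) = 0
So n6 = 0.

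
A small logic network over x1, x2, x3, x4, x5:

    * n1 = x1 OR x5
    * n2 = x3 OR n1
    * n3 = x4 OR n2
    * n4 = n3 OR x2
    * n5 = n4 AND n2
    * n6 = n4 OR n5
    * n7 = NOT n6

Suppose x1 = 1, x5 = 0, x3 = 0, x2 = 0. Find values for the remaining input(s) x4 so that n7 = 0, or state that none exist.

n7 = NOT n6 must be 0, so n6 = 1.
Check with x1 = 1, x5 = 0, x3 = 0, x2 = 0 and x4=1:
n1 = x1 OR x5 = 1 OR 0 = 1
n2 = x3 OR n1 = 0 OR 1 = 1
n3 = x4 OR n2 = 1 OR 1 = 1
n4 = n3 OR x2 = 1 OR 0 = 1
n5 = n4 AND n2 = 1 AND 1 = 1
n6 = n4 OR n5 = 1 OR 1 = 1
n7 = NOT n6 = NOT 1 = 0
So n7 = 0.

x4=1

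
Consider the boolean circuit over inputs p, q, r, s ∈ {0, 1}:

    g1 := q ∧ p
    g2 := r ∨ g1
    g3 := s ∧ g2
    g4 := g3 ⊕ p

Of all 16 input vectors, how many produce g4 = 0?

g4 = g3 ⊕ p must be 0, so g3 and p are equal.
Enumerating the 16 input combinations, 9 give g4 = 0 and 7 give g4 = 1.

9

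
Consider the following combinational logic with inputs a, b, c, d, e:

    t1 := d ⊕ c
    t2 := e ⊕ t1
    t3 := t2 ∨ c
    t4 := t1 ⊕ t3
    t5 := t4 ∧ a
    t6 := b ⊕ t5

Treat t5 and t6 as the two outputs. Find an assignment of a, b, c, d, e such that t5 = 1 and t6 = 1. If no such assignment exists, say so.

a=1, b=0, c=1, d=1, e=1

Check with a=1, b=0, c=1, d=1, e=1:
t1 = d ⊕ c = 1 ⊕ 1 = 0
t2 = e ⊕ t1 = 1 ⊕ 0 = 1
t3 = t2 ∨ c = 1 ∨ 1 = 1
t4 = t1 ⊕ t3 = 0 ⊕ 1 = 1
t5 = t4 ∧ a = 1 ∧ 1 = 1
t6 = b ⊕ t5 = 0 ⊕ 1 = 1
So t5 = 1 and t6 = 1.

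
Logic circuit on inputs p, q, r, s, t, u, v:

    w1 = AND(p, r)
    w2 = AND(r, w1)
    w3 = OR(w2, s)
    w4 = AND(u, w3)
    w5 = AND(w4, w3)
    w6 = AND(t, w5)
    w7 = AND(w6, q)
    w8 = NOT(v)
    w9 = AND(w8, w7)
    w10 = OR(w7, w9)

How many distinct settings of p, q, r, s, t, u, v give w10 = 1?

10

w10 = OR(w7, w9) must be 1, so at least one of w7, w9 is 1.
Enumerating the 128 input combinations, 10 give w10 = 1 and 118 give w10 = 0.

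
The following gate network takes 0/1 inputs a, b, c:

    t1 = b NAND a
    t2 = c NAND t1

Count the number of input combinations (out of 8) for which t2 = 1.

5

t2 = c NAND t1 must be 1, so at least one of c, t1 is 0.
Enumerating the 8 input combinations, 5 give t2 = 1 and 3 give t2 = 0.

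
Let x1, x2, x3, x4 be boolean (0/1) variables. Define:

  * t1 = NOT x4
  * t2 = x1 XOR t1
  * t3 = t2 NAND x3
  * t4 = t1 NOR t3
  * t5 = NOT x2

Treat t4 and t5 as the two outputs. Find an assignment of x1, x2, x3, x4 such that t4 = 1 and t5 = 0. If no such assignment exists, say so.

Check with x1=1, x2=1, x3=1, x4=1:
t1 = NOT x4 = NOT 1 = 0
t2 = x1 XOR t1 = 1 XOR 0 = 1
t3 = t2 NAND x3 = 1 NAND 1 = 0
t4 = t1 NOR t3 = 0 NOR 0 = 1
t5 = NOT x2 = NOT 1 = 0
So t4 = 1 and t5 = 0.

x1=1, x2=1, x3=1, x4=1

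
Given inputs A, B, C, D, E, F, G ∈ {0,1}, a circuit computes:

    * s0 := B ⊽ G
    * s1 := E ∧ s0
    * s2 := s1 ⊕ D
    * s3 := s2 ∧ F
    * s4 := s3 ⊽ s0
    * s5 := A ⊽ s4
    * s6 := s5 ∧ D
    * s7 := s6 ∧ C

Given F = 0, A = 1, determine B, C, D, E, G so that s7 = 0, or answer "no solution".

s7 = s6 ∧ C must be 0, so at least one of s6, C is 0.
Check with F = 0, A = 1 and B=1, C=1, D=0, E=1, G=0:
s0 = B ⊽ G = 1 ⊽ 0 = 0
s1 = E ∧ s0 = 1 ∧ 0 = 0
s2 = s1 ⊕ D = 0 ⊕ 0 = 0
s3 = s2 ∧ F = 0 ∧ 0 = 0
s4 = s3 ⊽ s0 = 0 ⊽ 0 = 1
s5 = A ⊽ s4 = 1 ⊽ 1 = 0
s6 = s5 ∧ D = 0 ∧ 0 = 0
s7 = s6 ∧ C = 0 ∧ 1 = 0
So s7 = 0.

B=1 C=1 D=0 E=1 G=0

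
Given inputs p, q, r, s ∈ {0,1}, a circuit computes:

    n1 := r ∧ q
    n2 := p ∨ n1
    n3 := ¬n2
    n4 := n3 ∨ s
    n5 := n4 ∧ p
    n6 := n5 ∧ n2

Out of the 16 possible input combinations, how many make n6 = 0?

n6 = n5 ∧ n2 must be 0, so at least one of n5, n2 is 0.
Enumerating the 16 input combinations, 12 give n6 = 0 and 4 give n6 = 1.

12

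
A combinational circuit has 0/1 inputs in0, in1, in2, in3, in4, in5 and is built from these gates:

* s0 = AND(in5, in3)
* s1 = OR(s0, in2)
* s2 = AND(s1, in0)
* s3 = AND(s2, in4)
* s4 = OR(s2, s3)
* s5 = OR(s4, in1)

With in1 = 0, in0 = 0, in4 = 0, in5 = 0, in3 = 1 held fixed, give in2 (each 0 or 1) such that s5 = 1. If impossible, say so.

no solution exists

With in1 = 0, in0 = 0, in4 = 0, in5 = 0, in3 = 1 fixed, none of the 2 settings of in2 give s5 = 1.
For example, with in2=1:
s0 = AND(in5, in3) = AND(0, 1) = 0
s1 = OR(s0, in2) = OR(0, 1) = 1
s2 = AND(s1, in0) = AND(1, 0) = 0
s3 = AND(s2, in4) = AND(0, 0) = 0
s4 = OR(s2, s3) = OR(0, 0) = 0
s5 = OR(s4, in1) = OR(0, 0) = 0
giving s5 = 0 ≠ 1.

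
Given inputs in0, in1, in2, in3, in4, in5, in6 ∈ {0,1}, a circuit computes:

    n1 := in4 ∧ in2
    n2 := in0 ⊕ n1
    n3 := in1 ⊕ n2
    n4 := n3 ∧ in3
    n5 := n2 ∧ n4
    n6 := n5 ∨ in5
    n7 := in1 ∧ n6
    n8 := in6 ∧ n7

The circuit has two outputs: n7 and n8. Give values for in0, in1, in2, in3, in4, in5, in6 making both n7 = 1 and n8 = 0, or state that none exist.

in0=0 in1=1 in2=0 in3=1 in4=1 in5=1 in6=0

Check with in0=0 in1=1 in2=0 in3=1 in4=1 in5=1 in6=0:
n1 = in4 ∧ in2 = 1 ∧ 0 = 0
n2 = in0 ⊕ n1 = 0 ⊕ 0 = 0
n3 = in1 ⊕ n2 = 1 ⊕ 0 = 1
n4 = n3 ∧ in3 = 1 ∧ 1 = 1
n5 = n2 ∧ n4 = 0 ∧ 1 = 0
n6 = n5 ∨ in5 = 0 ∨ 1 = 1
n7 = in1 ∧ n6 = 1 ∧ 1 = 1
n8 = in6 ∧ n7 = 0 ∧ 1 = 0
So n7 = 1 and n8 = 0.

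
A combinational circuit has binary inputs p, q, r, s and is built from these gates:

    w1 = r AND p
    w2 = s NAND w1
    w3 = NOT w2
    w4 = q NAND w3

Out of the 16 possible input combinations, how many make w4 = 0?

1

w4 = q NAND w3 must be 0, so both q = 1 and w3 = 1.
w3 = NOT w2 must be 1, so w2 = 0.
Satisfying assignments:
  p=1, q=1, r=1, s=1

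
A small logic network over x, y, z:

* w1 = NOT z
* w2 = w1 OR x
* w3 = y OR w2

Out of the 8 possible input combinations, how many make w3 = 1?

7

w3 = y OR w2 must be 1, so at least one of y, w2 is 1.
Enumerating the 8 input combinations, 7 give w3 = 1 and 1 give w3 = 0.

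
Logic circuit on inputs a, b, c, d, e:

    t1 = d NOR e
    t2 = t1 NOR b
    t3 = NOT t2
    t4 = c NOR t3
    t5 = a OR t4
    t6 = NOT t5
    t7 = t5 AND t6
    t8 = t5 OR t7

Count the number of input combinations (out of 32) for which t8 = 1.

t8 = t5 OR t7 must be 1, so at least one of t5, t7 is 1.
Enumerating the 32 input combinations, 19 give t8 = 1 and 13 give t8 = 0.

19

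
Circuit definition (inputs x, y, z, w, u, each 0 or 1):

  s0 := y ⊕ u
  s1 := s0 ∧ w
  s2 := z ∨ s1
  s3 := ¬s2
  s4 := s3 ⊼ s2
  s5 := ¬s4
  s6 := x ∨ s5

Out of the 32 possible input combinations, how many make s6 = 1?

s6 = x ∨ s5 must be 1, so at least one of x, s5 is 1.
Enumerating the 32 input combinations, 16 give s6 = 1 and 16 give s6 = 0.

16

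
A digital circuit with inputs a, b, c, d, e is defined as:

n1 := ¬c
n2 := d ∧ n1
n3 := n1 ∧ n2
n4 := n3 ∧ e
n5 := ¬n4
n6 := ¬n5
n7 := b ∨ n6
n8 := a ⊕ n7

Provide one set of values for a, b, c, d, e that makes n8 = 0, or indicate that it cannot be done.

Check with a=0 b=0 c=1 d=1 e=1:
n1 = ¬c = ¬1 = 0
n2 = d ∧ n1 = 1 ∧ 0 = 0
n3 = n1 ∧ n2 = 0 ∧ 0 = 0
n4 = n3 ∧ e = 0 ∧ 1 = 0
n5 = ¬n4 = ¬0 = 1
n6 = ¬n5 = ¬1 = 0
n7 = b ∨ n6 = 0 ∨ 0 = 0
n8 = a ⊕ n7 = 0 ⊕ 0 = 0
So n8 = 0 as required.

a=0 b=0 c=1 d=1 e=1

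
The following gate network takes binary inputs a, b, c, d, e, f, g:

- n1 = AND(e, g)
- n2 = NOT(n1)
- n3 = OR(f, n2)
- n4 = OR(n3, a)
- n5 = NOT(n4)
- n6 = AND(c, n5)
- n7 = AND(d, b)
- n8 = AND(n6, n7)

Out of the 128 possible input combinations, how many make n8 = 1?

1

n8 = AND(n6, n7) must be 1, so both n6 = 1 and n7 = 1.
n6 = AND(c, n5) must be 1, so both c = 1 and n5 = 1.
n7 = AND(d, b) must be 1, so both d = 1 and b = 1.
Satisfying assignments:
  a=0, b=1, c=1, d=1, e=1, f=0, g=1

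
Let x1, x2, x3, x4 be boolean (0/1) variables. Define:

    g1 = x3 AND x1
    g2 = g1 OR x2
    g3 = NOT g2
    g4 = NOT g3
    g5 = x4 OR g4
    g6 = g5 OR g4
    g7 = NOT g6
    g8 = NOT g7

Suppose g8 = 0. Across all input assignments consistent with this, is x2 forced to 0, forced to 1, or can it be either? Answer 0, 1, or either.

g8 = NOT g7 must be 0, so g7 = 1.
Every assignment with g8 = 0 has x2 = 0; there are 3 such assignment(s).
  x1=0, x2=0, x3=0, x4=0
  x1=0, x2=0, x3=1, x4=0
  x1=1, x2=0, x3=0, x4=0

0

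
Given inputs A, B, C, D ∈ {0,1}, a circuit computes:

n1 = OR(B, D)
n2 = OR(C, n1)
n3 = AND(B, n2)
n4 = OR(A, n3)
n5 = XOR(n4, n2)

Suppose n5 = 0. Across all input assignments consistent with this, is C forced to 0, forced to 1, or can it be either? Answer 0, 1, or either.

Both values of C occur among assignments with n5 = 0:
  C=0: A=0, B=0, C=0, D=0
  C=1: A=0, B=1, C=1, D=0

either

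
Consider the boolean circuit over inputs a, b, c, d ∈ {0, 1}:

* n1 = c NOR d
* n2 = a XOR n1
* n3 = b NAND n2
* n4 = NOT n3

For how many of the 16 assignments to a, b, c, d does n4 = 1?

4

n4 = NOT n3 must be 1, so n3 = 0.
n3 = b NAND n2 must be 0, so both b = 1 and n2 = 1.
n2 = a XOR n1 must be 1, so a and n1 differ.
Enumerating the 16 input combinations, 4 give n4 = 1 and 12 give n4 = 0.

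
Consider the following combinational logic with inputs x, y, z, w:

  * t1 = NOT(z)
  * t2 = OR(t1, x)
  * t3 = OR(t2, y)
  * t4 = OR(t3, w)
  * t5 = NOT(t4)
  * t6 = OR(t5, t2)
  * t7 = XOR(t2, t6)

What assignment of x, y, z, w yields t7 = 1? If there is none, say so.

t7 = XOR(t2, t6) must be 1, so t2 and t6 differ.
Check with x=0, y=0, z=1, w=0:
t1 = NOT(z) = NOT 1 = 0
t2 = OR(t1, x) = OR(0, 0) = 0
t3 = OR(t2, y) = OR(0, 0) = 0
t4 = OR(t3, w) = OR(0, 0) = 0
t5 = NOT(t4) = NOT 0 = 1
t6 = OR(t5, t2) = OR(1, 0) = 1
t7 = XOR(t2, t6) = XOR(0, 1) = 1
So t7 = 1 as required.

x=0, y=0, z=1, w=0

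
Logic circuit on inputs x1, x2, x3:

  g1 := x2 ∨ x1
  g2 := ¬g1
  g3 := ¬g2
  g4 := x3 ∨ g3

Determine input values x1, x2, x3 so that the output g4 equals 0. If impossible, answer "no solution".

x1=0 x2=0 x3=0

g4 = x3 ∨ g3 must be 0, so both x3 = 0 and g3 = 0.
g3 = ¬g2 must be 0, so g2 = 1.
g2 = ¬g1 must be 1, so g1 = 0.
Check with x1=0 x2=0 x3=0:
g1 = x2 ∨ x1 = 0 ∨ 0 = 0
g2 = ¬g1 = ¬0 = 1
g3 = ¬g2 = ¬1 = 0
g4 = x3 ∨ g3 = 0 ∨ 0 = 0
So g4 = 0 as required.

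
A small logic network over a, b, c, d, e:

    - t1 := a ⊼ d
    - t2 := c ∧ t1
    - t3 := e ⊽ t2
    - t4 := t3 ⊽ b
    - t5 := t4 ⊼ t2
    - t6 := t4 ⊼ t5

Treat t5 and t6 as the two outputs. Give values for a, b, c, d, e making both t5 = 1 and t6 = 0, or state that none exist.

Check with a=1, b=0, c=0, d=1, e=1:
t1 = a ⊼ d = 1 ⊼ 1 = 0
t2 = c ∧ t1 = 0 ∧ 0 = 0
t3 = e ⊽ t2 = 1 ⊽ 0 = 0
t4 = t3 ⊽ b = 0 ⊽ 0 = 1
t5 = t4 ⊼ t2 = 1 ⊼ 0 = 1
t6 = t4 ⊼ t5 = 1 ⊼ 1 = 0
So t5 = 1 and t6 = 0.

a=1, b=0, c=0, d=1, e=1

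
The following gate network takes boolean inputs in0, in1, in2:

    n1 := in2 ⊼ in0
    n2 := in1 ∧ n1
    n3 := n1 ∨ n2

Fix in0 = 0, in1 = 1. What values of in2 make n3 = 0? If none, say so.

With in0 = 0, in1 = 1 fixed, none of the 2 settings of in2 give n3 = 0.
For example, with in2=0:
n1 = in2 ⊼ in0 = 0 ⊼ 0 = 1
n2 = in1 ∧ n1 = 1 ∧ 1 = 1
n3 = n1 ∨ n2 = 1 ∨ 1 = 1
giving n3 = 1 ≠ 0.

no solution exists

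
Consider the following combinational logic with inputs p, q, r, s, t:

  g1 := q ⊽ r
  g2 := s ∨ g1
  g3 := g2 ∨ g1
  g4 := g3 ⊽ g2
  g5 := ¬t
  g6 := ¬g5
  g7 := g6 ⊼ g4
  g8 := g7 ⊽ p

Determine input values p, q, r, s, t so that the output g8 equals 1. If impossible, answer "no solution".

p=0, q=0, r=1, s=0, t=1

Check with p=0, q=0, r=1, s=0, t=1:
g1 = q ⊽ r = 0 ⊽ 1 = 0
g2 = s ∨ g1 = 0 ∨ 0 = 0
g3 = g2 ∨ g1 = 0 ∨ 0 = 0
g4 = g3 ⊽ g2 = 0 ⊽ 0 = 1
g5 = ¬t = ¬1 = 0
g6 = ¬g5 = ¬0 = 1
g7 = g6 ⊼ g4 = 1 ⊼ 1 = 0
g8 = g7 ⊽ p = 0 ⊽ 0 = 1
So g8 = 1 as required.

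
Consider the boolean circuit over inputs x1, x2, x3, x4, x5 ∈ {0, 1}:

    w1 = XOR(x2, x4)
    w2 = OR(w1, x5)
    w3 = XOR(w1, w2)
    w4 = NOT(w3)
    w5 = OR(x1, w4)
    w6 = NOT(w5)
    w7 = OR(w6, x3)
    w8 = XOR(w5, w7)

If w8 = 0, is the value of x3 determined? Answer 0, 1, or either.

1

w8 = XOR(w5, w7) must be 0, so w5 and w7 are equal.
Every assignment with w8 = 0 has x3 = 1; there are 14 such assignment(s).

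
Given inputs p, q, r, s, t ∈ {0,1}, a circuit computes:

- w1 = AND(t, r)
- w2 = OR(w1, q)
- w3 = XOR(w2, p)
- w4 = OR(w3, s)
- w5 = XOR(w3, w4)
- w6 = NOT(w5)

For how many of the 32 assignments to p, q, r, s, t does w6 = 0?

8

w6 = NOT(w5) must be 0, so w5 = 1.
w5 = XOR(w3, w4) must be 1, so w3 and w4 differ.
Enumerating the 32 input combinations, 8 give w6 = 0 and 24 give w6 = 1.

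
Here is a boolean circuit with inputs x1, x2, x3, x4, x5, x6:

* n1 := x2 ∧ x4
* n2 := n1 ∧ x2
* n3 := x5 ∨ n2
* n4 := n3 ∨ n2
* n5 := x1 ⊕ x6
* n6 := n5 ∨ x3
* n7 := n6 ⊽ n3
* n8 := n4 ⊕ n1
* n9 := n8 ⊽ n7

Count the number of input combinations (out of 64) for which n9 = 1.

n9 = n8 ⊽ n7 must be 1, so both n8 = 0 and n7 = 0.
Enumerating the 64 input combinations, 34 give n9 = 1 and 30 give n9 = 0.

34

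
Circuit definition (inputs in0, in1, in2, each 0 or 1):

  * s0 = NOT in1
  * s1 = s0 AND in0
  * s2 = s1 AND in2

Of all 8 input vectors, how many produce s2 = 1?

s2 = s1 AND in2 must be 1, so both s1 = 1 and in2 = 1.
Enumerating the 8 input combinations, 1 give s2 = 1 and 7 give s2 = 0.

1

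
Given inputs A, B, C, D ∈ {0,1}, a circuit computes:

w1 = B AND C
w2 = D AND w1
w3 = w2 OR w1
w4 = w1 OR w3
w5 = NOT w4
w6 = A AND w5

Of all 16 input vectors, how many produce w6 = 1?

w6 = A AND w5 must be 1, so both A = 1 and w5 = 1.
w5 = NOT w4 must be 1, so w4 = 0.
Satisfying assignments:
  A=1, B=0, C=0, D=0
  A=1, B=0, C=0, D=1
  A=1, B=0, C=1, D=0
  A=1, B=0, C=1, D=1
  A=1, B=1, C=0, D=0
  A=1, B=1, C=0, D=1

6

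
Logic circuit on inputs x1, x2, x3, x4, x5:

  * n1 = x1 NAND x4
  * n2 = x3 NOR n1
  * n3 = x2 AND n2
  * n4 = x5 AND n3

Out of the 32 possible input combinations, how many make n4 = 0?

31

n4 = x5 AND n3 must be 0, so at least one of x5, n3 is 0.
Enumerating the 32 input combinations, 31 give n4 = 0 and 1 give n4 = 1.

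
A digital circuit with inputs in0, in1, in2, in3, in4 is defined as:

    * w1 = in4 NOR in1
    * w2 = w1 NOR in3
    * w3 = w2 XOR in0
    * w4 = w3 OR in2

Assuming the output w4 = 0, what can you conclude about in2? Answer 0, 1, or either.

0

w4 = w3 OR in2 must be 0, so both w3 = 0 and in2 = 0.
Every assignment with w4 = 0 has in2 = 0; there are 8 such assignment(s).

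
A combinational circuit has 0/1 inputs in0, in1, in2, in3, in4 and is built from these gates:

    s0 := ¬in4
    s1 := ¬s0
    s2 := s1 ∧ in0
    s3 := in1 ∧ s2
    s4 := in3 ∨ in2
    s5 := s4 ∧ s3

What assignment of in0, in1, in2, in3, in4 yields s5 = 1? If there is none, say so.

s5 = s4 ∧ s3 must be 1, so both s4 = 1 and s3 = 1.
s4 = in3 ∨ in2 must be 1, so at least one of in3, in2 is 1.
s3 = in1 ∧ s2 must be 1, so both in1 = 1 and s2 = 1.
Check with in0=1, in1=1, in2=1, in3=1, in4=1:
s0 = ¬in4 = ¬1 = 0
s1 = ¬s0 = ¬0 = 1
s2 = s1 ∧ in0 = 1 ∧ 1 = 1
s3 = in1 ∧ s2 = 1 ∧ 1 = 1
s4 = in3 ∨ in2 = 1 ∨ 1 = 1
s5 = s4 ∧ s3 = 1 ∧ 1 = 1
So s5 = 1 as required.

in0=1, in1=1, in2=1, in3=1, in4=1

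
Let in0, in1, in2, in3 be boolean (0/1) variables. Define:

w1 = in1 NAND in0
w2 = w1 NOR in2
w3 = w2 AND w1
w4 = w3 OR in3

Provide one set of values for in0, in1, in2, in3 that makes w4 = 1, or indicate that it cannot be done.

in0=0 in1=0 in2=0 in3=1

w4 = w3 OR in3 must be 1, so at least one of w3, in3 is 1.
Check with in0=0 in1=0 in2=0 in3=1:
w1 = in1 NAND in0 = 0 NAND 0 = 1
w2 = w1 NOR in2 = 1 NOR 0 = 0
w3 = w2 AND w1 = 0 AND 1 = 0
w4 = w3 OR in3 = 0 OR 1 = 1
So w4 = 1 as required.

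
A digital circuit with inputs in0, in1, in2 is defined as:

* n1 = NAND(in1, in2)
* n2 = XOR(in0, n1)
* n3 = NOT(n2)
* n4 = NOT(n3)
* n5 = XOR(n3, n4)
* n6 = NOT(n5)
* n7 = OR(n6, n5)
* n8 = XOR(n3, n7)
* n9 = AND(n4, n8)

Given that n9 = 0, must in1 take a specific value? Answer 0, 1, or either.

either

Both values of in1 occur among assignments with n9 = 0:
  in1=0: in0=1, in1=0, in2=0
  in1=1: in0=0, in1=1, in2=1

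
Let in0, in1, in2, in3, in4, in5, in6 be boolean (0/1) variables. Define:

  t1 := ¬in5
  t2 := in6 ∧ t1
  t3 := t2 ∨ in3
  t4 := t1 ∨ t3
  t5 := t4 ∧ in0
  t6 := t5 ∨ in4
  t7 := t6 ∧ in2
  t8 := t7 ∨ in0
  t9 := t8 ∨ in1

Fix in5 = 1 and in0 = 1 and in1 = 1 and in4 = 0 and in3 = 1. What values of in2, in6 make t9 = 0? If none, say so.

no solution exists

With in5 = 1 and in0 = 1 and in1 = 1 and in4 = 0 and in3 = 1 fixed, none of the 4 settings of in2, in6 give t9 = 0.
For example, with in2=1, in6=0:
t1 = ¬in5 = ¬1 = 0
t2 = in6 ∧ t1 = 0 ∧ 0 = 0
t3 = t2 ∨ in3 = 0 ∨ 1 = 1
t4 = t1 ∨ t3 = 0 ∨ 1 = 1
t5 = t4 ∧ in0 = 1 ∧ 1 = 1
t6 = t5 ∨ in4 = 1 ∨ 0 = 1
t7 = t6 ∧ in2 = 1 ∧ 1 = 1
t8 = t7 ∨ in0 = 1 ∨ 1 = 1
t9 = t8 ∨ in1 = 1 ∨ 1 = 1
giving t9 = 1 ≠ 0.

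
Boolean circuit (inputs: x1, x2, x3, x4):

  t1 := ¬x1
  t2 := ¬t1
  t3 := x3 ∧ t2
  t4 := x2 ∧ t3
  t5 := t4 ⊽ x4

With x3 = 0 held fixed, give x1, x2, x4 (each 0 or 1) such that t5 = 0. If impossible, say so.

x1=1 x2=0 x4=1

t5 = t4 ⊽ x4 must be 0, so at least one of t4, x4 is 1.
Check with x3 = 0 and x1=1, x2=0, x4=1:
t1 = ¬x1 = ¬1 = 0
t2 = ¬t1 = ¬0 = 1
t3 = x3 ∧ t2 = 0 ∧ 1 = 0
t4 = x2 ∧ t3 = 0 ∧ 0 = 0
t5 = t4 ⊽ x4 = 0 ⊽ 1 = 0
So t5 = 0.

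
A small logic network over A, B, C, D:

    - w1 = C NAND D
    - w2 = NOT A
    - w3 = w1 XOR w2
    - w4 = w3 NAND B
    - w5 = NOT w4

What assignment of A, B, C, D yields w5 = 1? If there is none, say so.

A=1, B=1, C=1, D=0

w5 = NOT w4 must be 1, so w4 = 0.
Check with A=1, B=1, C=1, D=0:
w1 = C NAND D = 1 NAND 0 = 1
w2 = NOT A = NOT 1 = 0
w3 = w1 XOR w2 = 1 XOR 0 = 1
w4 = w3 NAND B = 1 NAND 1 = 0
w5 = NOT w4 = NOT 0 = 1
So w5 = 1 as required.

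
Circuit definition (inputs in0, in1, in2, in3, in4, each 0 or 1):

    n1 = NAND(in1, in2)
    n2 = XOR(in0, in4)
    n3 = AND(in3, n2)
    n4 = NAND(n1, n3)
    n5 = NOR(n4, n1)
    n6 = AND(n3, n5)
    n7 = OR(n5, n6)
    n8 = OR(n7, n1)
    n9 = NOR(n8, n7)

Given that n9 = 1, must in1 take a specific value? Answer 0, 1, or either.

n9 = NOR(n8, n7) must be 1, so both n8 = 0 and n7 = 0.
n8 = OR(n7, n1) must be 0, so both n7 = 0 and n1 = 0.
Every assignment with n9 = 1 has in1 = 1; there are 8 such assignment(s).

1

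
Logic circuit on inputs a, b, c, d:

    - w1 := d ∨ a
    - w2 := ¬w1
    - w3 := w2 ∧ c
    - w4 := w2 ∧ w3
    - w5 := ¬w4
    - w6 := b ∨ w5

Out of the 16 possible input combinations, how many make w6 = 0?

1

w6 = b ∨ w5 must be 0, so both b = 0 and w5 = 0.
Satisfying assignments:
  a=0, b=0, c=1, d=0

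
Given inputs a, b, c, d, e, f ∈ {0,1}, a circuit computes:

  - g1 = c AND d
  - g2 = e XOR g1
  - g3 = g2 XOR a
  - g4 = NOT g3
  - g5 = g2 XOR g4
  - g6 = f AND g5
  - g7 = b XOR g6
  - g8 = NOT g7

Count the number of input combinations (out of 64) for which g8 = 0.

g8 = NOT g7 must be 0, so g7 = 1.
Enumerating the 64 input combinations, 32 give g8 = 0 and 32 give g8 = 1.

32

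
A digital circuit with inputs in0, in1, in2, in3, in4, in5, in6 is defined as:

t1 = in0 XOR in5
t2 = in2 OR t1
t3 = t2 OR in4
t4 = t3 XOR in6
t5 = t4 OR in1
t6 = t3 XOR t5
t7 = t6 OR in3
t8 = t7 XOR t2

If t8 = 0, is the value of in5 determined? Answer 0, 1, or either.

either

Both values of in5 occur among assignments with t8 = 0:
  in5=0: in0=0, in1=0, in2=0, in3=0, in4=0, in5=0, in6=0
  in5=1: in0=0, in1=0, in2=0, in3=0, in4=0, in5=1, in6=1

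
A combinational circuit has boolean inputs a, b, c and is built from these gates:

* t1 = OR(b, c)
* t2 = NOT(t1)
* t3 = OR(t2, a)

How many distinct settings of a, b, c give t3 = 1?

t3 = OR(t2, a) must be 1, so at least one of t2, a is 1.
Satisfying assignments:
  a=0, b=0, c=0
  a=1, b=0, c=0
  a=1, b=0, c=1
  a=1, b=1, c=0
  a=1, b=1, c=1

5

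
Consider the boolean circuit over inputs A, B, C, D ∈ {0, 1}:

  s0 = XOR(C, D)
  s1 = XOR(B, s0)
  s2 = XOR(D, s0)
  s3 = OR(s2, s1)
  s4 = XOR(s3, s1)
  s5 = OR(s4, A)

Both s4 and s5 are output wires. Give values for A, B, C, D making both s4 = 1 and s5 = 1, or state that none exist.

A=1, B=0, C=1, D=1

Check with A=1, B=0, C=1, D=1:
s0 = XOR(C, D) = XOR(1, 1) = 0
s1 = XOR(B, s0) = XOR(0, 0) = 0
s2 = XOR(D, s0) = XOR(1, 0) = 1
s3 = OR(s2, s1) = OR(1, 0) = 1
s4 = XOR(s3, s1) = XOR(1, 0) = 1
s5 = OR(s4, A) = OR(1, 1) = 1
So s4 = 1 and s5 = 1.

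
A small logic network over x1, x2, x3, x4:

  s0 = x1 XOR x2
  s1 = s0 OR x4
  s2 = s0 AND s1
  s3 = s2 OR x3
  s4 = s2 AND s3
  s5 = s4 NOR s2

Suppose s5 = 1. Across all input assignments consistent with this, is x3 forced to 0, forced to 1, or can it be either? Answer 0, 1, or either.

either

Both values of x3 occur among assignments with s5 = 1:
  x3=0: x1=0, x2=0, x3=0, x4=0
  x3=1: x1=0, x2=0, x3=1, x4=0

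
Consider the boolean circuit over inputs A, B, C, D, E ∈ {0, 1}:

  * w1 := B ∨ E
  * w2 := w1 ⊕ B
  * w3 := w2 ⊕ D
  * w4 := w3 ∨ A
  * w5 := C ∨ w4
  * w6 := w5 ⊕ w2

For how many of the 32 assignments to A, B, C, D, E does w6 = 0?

10

w6 = w5 ⊕ w2 must be 0, so w5 and w2 are equal.
Enumerating the 32 input combinations, 10 give w6 = 0 and 22 give w6 = 1.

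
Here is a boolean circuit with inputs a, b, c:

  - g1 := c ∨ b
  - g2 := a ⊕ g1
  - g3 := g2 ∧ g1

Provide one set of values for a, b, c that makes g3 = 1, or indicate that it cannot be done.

g3 = g2 ∧ g1 must be 1, so both g2 = 1 and g1 = 1.
g2 = a ⊕ g1 must be 1, so a and g1 differ.
g1 = c ∨ b must be 1, so at least one of c, b is 1.
Check with a=0, b=0, c=1:
g1 = c ∨ b = 1 ∨ 0 = 1
g2 = a ⊕ g1 = 0 ⊕ 1 = 1
g3 = g2 ∧ g1 = 1 ∧ 1 = 1
So g3 = 1 as required.

a=0, b=0, c=1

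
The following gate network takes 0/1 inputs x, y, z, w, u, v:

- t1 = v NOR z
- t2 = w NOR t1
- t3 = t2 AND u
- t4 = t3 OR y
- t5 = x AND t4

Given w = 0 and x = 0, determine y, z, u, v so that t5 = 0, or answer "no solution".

y=0, z=0, u=0, v=1

t5 = x AND t4 must be 0, so at least one of x, t4 is 0.
Check with w = 0 and x = 0 and y=0, z=0, u=0, v=1:
t1 = v NOR z = 1 NOR 0 = 0
t2 = w NOR t1 = 0 NOR 0 = 1
t3 = t2 AND u = 1 AND 0 = 0
t4 = t3 OR y = 0 OR 0 = 0
t5 = x AND t4 = 0 AND 0 = 0
So t5 = 0.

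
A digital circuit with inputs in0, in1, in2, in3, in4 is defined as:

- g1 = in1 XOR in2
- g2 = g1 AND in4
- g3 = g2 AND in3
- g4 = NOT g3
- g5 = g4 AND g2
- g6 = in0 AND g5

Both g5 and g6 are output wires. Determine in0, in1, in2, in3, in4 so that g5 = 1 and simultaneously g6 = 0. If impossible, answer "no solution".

in0=0 in1=1 in2=0 in3=0 in4=1

Check with in0=0 in1=1 in2=0 in3=0 in4=1:
g1 = in1 XOR in2 = 1 XOR 0 = 1
g2 = g1 AND in4 = 1 AND 1 = 1
g3 = g2 AND in3 = 1 AND 0 = 0
g4 = NOT g3 = NOT 0 = 1
g5 = g4 AND g2 = 1 AND 1 = 1
g6 = in0 AND g5 = 0 AND 1 = 0
So g5 = 1 and g6 = 0.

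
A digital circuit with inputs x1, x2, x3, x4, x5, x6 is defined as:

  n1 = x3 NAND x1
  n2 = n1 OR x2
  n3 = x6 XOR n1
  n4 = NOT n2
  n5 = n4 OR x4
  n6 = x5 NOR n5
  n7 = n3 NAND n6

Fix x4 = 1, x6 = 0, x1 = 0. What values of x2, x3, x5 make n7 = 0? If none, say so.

With x4 = 1, x6 = 0, x1 = 0 fixed, none of the 8 settings of x2, x3, x5 give n7 = 0.
For example, with x2=0, x3=0, x5=1:
n1 = x3 NAND x1 = 0 NAND 0 = 1
n2 = n1 OR x2 = 1 OR 0 = 1
n3 = x6 XOR n1 = 0 XOR 1 = 1
n4 = NOT n2 = NOT 1 = 0
n5 = n4 OR x4 = 0 OR 1 = 1
n6 = x5 NOR n5 = 1 NOR 1 = 0
n7 = n3 NAND n6 = 1 NAND 0 = 1
giving n7 = 1 ≠ 0.

no solution exists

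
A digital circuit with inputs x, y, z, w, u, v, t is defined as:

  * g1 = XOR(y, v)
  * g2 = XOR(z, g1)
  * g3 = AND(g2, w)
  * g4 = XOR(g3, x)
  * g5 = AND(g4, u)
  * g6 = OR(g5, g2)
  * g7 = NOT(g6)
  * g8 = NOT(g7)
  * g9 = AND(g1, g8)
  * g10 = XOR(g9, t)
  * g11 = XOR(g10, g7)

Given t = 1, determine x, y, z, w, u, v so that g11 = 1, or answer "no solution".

Check with t = 1 and x=0, y=1, z=1, w=1, u=1, v=1:
g1 = XOR(y, v) = XOR(1, 1) = 0
g2 = XOR(z, g1) = XOR(1, 0) = 1
g3 = AND(g2, w) = AND(1, 1) = 1
g4 = XOR(g3, x) = XOR(1, 0) = 1
g5 = AND(g4, u) = AND(1, 1) = 1
g6 = OR(g5, g2) = OR(1, 1) = 1
g7 = NOT(g6) = NOT 1 = 0
g8 = NOT(g7) = NOT 0 = 1
g9 = AND(g1, g8) = AND(0, 1) = 0
g10 = XOR(g9, t) = XOR(0, 1) = 1
g11 = XOR(g10, g7) = XOR(1, 0) = 1
So g11 = 1.

x=0 y=1 z=1 w=1 u=1 v=1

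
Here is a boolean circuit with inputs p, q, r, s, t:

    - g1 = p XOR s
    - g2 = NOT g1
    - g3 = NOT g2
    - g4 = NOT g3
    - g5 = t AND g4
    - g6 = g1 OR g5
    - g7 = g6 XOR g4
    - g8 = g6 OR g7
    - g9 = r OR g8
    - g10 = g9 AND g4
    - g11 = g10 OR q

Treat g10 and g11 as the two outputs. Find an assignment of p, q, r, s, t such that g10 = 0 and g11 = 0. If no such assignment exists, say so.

Check with p=1 q=0 r=0 s=0 t=0:
g1 = p XOR s = 1 XOR 0 = 1
g2 = NOT g1 = NOT 1 = 0
g3 = NOT g2 = NOT 0 = 1
g4 = NOT g3 = NOT 1 = 0
g5 = t AND g4 = 0 AND 0 = 0
g6 = g1 OR g5 = 1 OR 0 = 1
g7 = g6 XOR g4 = 1 XOR 0 = 1
g8 = g6 OR g7 = 1 OR 1 = 1
g9 = r OR g8 = 0 OR 1 = 1
g10 = g9 AND g4 = 1 AND 0 = 0
g11 = g10 OR q = 0 OR 0 = 0
So g10 = 0 and g11 = 0.

p=1 q=0 r=0 s=0 t=0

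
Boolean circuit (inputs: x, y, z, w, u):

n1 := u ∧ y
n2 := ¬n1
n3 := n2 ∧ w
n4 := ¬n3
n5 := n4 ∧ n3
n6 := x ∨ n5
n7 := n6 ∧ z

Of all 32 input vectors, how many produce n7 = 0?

n7 = n6 ∧ z must be 0, so at least one of n6, z is 0.
Enumerating the 32 input combinations, 24 give n7 = 0 and 8 give n7 = 1.

24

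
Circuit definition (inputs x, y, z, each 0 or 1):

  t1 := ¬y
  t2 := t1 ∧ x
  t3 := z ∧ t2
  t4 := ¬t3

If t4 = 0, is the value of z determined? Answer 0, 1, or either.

t4 = ¬t3 must be 0, so t3 = 1.
Every assignment with t4 = 0 has z = 1; there are 1 such assignment(s).
  x=1, y=0, z=1

1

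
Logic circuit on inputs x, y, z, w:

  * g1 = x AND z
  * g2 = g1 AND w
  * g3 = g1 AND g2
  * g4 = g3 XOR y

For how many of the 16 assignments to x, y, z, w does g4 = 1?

g4 = g3 XOR y must be 1, so g3 and y differ.
Enumerating the 16 input combinations, 8 give g4 = 1 and 8 give g4 = 0.

8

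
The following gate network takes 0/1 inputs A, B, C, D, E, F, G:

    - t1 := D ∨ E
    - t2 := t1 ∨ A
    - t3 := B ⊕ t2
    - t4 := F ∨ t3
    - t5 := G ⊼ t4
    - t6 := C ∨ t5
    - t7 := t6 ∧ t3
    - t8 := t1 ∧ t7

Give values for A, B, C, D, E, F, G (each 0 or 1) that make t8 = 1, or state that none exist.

t8 = t1 ∧ t7 must be 1, so both t1 = 1 and t7 = 1.
Check with A=0, B=0, C=0, D=1, E=1, F=0, G=0:
t1 = D ∨ E = 1 ∨ 1 = 1
t2 = t1 ∨ A = 1 ∨ 0 = 1
t3 = B ⊕ t2 = 0 ⊕ 1 = 1
t4 = F ∨ t3 = 0 ∨ 1 = 1
t5 = G ⊼ t4 = 0 ⊼ 1 = 1
t6 = C ∨ t5 = 0 ∨ 1 = 1
t7 = t6 ∧ t3 = 1 ∧ 1 = 1
t8 = t1 ∧ t7 = 1 ∧ 1 = 1
So t8 = 1 as required.

A=0, B=0, C=0, D=1, E=1, F=0, G=0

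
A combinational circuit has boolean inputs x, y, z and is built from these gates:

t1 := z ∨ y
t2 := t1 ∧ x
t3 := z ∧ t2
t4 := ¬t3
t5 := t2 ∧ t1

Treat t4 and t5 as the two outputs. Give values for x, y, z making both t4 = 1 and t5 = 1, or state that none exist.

x=1, y=1, z=0

Check with x=1, y=1, z=0:
t1 = z ∨ y = 0 ∨ 1 = 1
t2 = t1 ∧ x = 1 ∧ 1 = 1
t3 = z ∧ t2 = 0 ∧ 1 = 0
t4 = ¬t3 = ¬0 = 1
t5 = t2 ∧ t1 = 1 ∧ 1 = 1
So t4 = 1 and t5 = 1.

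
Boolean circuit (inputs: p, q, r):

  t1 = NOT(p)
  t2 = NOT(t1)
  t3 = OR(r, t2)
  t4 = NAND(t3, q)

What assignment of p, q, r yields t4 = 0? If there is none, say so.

t4 = NAND(t3, q) must be 0, so both t3 = 1 and q = 1.
t3 = OR(r, t2) must be 1, so at least one of r, t2 is 1.
Check with p=1 q=1 r=0:
t1 = NOT(p) = NOT 1 = 0
t2 = NOT(t1) = NOT 0 = 1
t3 = OR(r, t2) = OR(0, 1) = 1
t4 = NAND(t3, q) = NAND(1, 1) = 0
So t4 = 0 as required.

p=1 q=1 r=0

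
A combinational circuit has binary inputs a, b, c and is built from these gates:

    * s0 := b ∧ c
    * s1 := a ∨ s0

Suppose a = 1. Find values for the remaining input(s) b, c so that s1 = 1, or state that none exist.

Check with a = 1 and b=0, c=0:
s0 = b ∧ c = 0 ∧ 0 = 0
s1 = a ∨ s0 = 1 ∨ 0 = 1
So s1 = 1.

b=0, c=0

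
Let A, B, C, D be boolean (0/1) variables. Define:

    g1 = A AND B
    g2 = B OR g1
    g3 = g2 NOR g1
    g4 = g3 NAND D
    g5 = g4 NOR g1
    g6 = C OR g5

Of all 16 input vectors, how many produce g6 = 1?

10

g6 = C OR g5 must be 1, so at least one of C, g5 is 1.
Enumerating the 16 input combinations, 10 give g6 = 1 and 6 give g6 = 0.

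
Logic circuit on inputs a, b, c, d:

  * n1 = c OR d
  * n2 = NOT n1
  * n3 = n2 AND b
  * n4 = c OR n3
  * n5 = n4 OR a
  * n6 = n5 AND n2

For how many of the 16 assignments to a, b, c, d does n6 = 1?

n6 = n5 AND n2 must be 1, so both n5 = 1 and n2 = 1.
n5 = n4 OR a must be 1, so at least one of n4, a is 1.
Enumerating the 16 input combinations, 3 give n6 = 1 and 13 give n6 = 0.

3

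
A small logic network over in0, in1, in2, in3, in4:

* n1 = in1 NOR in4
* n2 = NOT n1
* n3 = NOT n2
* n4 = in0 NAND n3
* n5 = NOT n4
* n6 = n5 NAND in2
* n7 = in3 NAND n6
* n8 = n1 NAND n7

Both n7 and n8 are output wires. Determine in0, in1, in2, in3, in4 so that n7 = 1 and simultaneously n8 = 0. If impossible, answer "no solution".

Check with in0=1, in1=0, in2=0, in3=0, in4=0:
n1 = in1 NOR in4 = 0 NOR 0 = 1
n2 = NOT n1 = NOT 1 = 0
n3 = NOT n2 = NOT 0 = 1
n4 = in0 NAND n3 = 1 NAND 1 = 0
n5 = NOT n4 = NOT 0 = 1
n6 = n5 NAND in2 = 1 NAND 0 = 1
n7 = in3 NAND n6 = 0 NAND 1 = 1
n8 = n1 NAND n7 = 1 NAND 1 = 0
So n7 = 1 and n8 = 0.

in0=1, in1=0, in2=0, in3=0, in4=0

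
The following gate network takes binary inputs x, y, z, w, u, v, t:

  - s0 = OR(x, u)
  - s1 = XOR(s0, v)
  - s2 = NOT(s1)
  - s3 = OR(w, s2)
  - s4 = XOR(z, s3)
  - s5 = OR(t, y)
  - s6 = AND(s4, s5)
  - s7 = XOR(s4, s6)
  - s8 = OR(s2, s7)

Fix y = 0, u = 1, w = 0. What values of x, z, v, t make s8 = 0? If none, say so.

x=1, z=1, v=0, t=1

s8 = OR(s2, s7) must be 0, so both s2 = 0 and s7 = 0.
s2 = NOT(s1) must be 0, so s1 = 1.
Check with y = 0, u = 1, w = 0 and x=1, z=1, v=0, t=1:
s0 = OR(x, u) = OR(1, 1) = 1
s1 = XOR(s0, v) = XOR(1, 0) = 1
s2 = NOT(s1) = NOT 1 = 0
s3 = OR(w, s2) = OR(0, 0) = 0
s4 = XOR(z, s3) = XOR(1, 0) = 1
s5 = OR(t, y) = OR(1, 0) = 1
s6 = AND(s4, s5) = AND(1, 1) = 1
s7 = XOR(s4, s6) = XOR(1, 1) = 0
s8 = OR(s2, s7) = OR(0, 0) = 0
So s8 = 0.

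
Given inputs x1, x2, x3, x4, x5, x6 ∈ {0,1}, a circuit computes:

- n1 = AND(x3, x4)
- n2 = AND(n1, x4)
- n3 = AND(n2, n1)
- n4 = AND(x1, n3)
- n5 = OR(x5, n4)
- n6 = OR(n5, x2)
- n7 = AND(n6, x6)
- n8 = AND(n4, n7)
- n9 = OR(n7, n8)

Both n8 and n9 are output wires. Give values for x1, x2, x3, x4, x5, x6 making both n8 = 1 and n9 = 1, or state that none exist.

Check with x1=1, x2=0, x3=1, x4=1, x5=0, x6=1:
n1 = AND(x3, x4) = AND(1, 1) = 1
n2 = AND(n1, x4) = AND(1, 1) = 1
n3 = AND(n2, n1) = AND(1, 1) = 1
n4 = AND(x1, n3) = AND(1, 1) = 1
n5 = OR(x5, n4) = OR(0, 1) = 1
n6 = OR(n5, x2) = OR(1, 0) = 1
n7 = AND(n6, x6) = AND(1, 1) = 1
n8 = AND(n4, n7) = AND(1, 1) = 1
n9 = OR(n7, n8) = OR(1, 1) = 1
So n8 = 1 and n9 = 1.

x1=1, x2=0, x3=1, x4=1, x5=0, x6=1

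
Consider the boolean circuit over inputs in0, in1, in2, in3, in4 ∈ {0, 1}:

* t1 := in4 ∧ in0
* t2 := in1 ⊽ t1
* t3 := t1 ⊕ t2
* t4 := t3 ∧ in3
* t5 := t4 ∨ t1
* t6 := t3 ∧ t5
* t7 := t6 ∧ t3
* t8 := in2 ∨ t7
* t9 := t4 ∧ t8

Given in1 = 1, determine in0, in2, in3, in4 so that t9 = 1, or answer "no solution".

in0=1, in2=1, in3=1, in4=1

t9 = t4 ∧ t8 must be 1, so both t4 = 1 and t8 = 1.
Check with in1 = 1 and in0=1, in2=1, in3=1, in4=1:
t1 = in4 ∧ in0 = 1 ∧ 1 = 1
t2 = in1 ⊽ t1 = 1 ⊽ 1 = 0
t3 = t1 ⊕ t2 = 1 ⊕ 0 = 1
t4 = t3 ∧ in3 = 1 ∧ 1 = 1
t5 = t4 ∨ t1 = 1 ∨ 1 = 1
t6 = t3 ∧ t5 = 1 ∧ 1 = 1
t7 = t6 ∧ t3 = 1 ∧ 1 = 1
t8 = in2 ∨ t7 = 1 ∨ 1 = 1
t9 = t4 ∧ t8 = 1 ∧ 1 = 1
So t9 = 1.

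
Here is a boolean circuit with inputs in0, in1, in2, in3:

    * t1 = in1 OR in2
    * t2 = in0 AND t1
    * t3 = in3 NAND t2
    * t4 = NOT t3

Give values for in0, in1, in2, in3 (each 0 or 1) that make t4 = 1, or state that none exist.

in0=1, in1=0, in2=1, in3=1

Check with in0=1, in1=0, in2=1, in3=1:
t1 = in1 OR in2 = 0 OR 1 = 1
t2 = in0 AND t1 = 1 AND 1 = 1
t3 = in3 NAND t2 = 1 NAND 1 = 0
t4 = NOT t3 = NOT 0 = 1
So t4 = 1 as required.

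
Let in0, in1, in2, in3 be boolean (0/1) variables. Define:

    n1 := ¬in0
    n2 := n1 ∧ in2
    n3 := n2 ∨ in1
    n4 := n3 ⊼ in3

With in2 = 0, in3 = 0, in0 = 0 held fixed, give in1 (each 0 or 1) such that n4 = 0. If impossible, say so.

With in2 = 0, in3 = 0, in0 = 0 fixed, none of the 2 settings of in1 give n4 = 0.
For example, with in1=1:
n1 = ¬in0 = ¬0 = 1
n2 = n1 ∧ in2 = 1 ∧ 0 = 0
n3 = n2 ∨ in1 = 0 ∨ 1 = 1
n4 = n3 ⊼ in3 = 1 ⊼ 0 = 1
giving n4 = 1 ≠ 0.

no solution exists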